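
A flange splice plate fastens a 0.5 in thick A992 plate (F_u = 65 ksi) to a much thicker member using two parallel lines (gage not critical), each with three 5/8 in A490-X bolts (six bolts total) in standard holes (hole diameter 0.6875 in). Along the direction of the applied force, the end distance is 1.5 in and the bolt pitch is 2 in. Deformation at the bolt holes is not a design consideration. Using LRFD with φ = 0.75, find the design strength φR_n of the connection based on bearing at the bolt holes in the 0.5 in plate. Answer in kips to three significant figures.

Per bolt r_n = 1.5 l_c t F_u ≤ 3.0 d t F_u; upper limit = 3.0 × 0.625 × 0.5 × 65 = 60.94 kips.
Edge bolt: l_c = 1.5 − 0.6875/2 = 1.156 in → 1.5 × 1.156 × 0.5 × 65 = 56.37 → r_n = 56.37 kips.
Interior bolts: l_c = 2 − 0.6875 = 1.312 in → 1.5 × 1.312 × 0.5 × 65 = 63.98 → r_n = 60.94 kips.
R_n = 2 × 56.37 + 4 × 60.94 = 356.5 kips.
Design strength φR_n = 0.75 × 356.5 = 267 kips.

267 kips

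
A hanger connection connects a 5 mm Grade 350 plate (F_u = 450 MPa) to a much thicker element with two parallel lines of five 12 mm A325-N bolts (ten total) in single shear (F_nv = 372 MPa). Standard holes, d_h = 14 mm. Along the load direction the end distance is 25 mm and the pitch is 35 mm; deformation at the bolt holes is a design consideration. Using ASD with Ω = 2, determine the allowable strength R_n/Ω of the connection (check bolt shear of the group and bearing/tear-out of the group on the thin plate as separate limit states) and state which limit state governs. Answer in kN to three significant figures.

210 kN (bolt shear governs)

Bolt shear: A_b = π·12²/4 = 113.1 mm²; R_n = 372 × 113.1 × 10 × 1 / 1000 = 420.7 kN → 420.7 / 2 = 210 kN.
Bearing (1.2 l_c t F_u ≤ 2.4 d t F_u): upper limit = 2.4·12·5·450 / 1000 = 64.8 kN.
  Edge l_c = 25 − 14/2 = 18 → r_n = 48.6 kN; interior l_c = 35 − 14 = 21 → r_n = 56.7 kN.
  R_n,bearing = 2·48.6 + 8·56.7 = 550.8 kN → 550.8 / 2 = 275 kN.
Bolt shear governs: 210 kN.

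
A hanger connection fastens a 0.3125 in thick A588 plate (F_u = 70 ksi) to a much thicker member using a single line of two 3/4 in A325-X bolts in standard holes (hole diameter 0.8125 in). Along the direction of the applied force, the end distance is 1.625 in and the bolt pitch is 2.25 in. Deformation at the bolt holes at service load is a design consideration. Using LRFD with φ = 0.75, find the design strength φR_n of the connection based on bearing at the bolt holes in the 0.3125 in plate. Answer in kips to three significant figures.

Per bolt r_n = 1.2 l_c t F_u ≤ 2.4 d t F_u; upper limit = 2.4 × 0.75 × 0.3125 × 70 = 39.38 kips.
Edge bolt: l_c = 1.625 − 0.8125/2 = 1.219 in → 1.2 × 1.219 × 0.3125 × 70 = 31.99 → r_n = 31.99 kips.
Interior bolts: l_c = 2.25 − 0.8125 = 1.438 in → 1.2 × 1.438 × 0.3125 × 70 = 37.73 → r_n = 37.73 kips.
R_n = 1 × 31.99 + 1 × 37.73 = 69.73 kips.
Design strength φR_n = 0.75 × 69.73 = 52.3 kips.

52.3 kips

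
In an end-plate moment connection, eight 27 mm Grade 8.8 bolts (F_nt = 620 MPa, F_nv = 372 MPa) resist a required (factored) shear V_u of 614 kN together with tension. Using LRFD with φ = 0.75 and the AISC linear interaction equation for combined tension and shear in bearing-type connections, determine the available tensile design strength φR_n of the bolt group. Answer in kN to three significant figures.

A_b = π·27²/4 = 572.6 mm²; f_rv = 614 × 1000 / (8 × 572.6) = 134 MPa.
F'_nt = 1.3 F_nt − (F_nt / φF_nv) f_rv = 1.3·620 − (620/(0.75·372))·134 = 508.1 MPa, capped at F_nt → F'_nt = 508.1 MPa.
R_n = F'_nt · A_b · n = 508.1 × 572.6 × 8 / 1000 = 2327 kN.
Design strength φR_n = 0.75 × 2327 = 1750 kN.

1750 kN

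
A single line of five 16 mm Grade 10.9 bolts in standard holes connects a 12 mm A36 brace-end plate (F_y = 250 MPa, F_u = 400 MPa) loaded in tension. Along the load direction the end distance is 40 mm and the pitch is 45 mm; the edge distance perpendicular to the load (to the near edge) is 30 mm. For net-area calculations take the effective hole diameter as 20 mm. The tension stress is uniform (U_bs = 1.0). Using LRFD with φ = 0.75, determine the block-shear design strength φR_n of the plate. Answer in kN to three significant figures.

353 kN

Shear plane L_v = 40 + 4·45 = 220 mm; A_gv = 220 × 12 = 2640 mm².
A_nv = (220 − 4.5·20) × 12 = 1560 mm².
A_nt = (30 − 0.5·20) × 12 = 240 mm².
0.6 F_u A_nv = 374.4 kN; 0.6 F_y A_gv = 396 kN → shear rupture governs the shear term.
R_n = 374.4 + 1.0 × 400 × 240 / 1000 = 470.4 kN.
Design strength φR_n = 0.75 × 470.4 = 353 kN.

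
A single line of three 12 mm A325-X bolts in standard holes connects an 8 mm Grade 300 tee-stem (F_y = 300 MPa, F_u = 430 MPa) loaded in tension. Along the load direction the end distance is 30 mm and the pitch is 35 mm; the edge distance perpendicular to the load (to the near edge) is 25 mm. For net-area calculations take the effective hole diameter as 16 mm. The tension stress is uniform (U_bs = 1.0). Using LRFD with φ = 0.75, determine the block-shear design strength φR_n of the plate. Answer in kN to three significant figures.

137 kN

Shear plane L_v = 30 + 2·35 = 100 mm; A_gv = 100 × 8 = 800 mm².
A_nv = (100 − 2.5·16) × 8 = 480 mm².
A_nt = (25 − 0.5·16) × 8 = 136 mm².
0.6 F_u A_nv = 123.8 kN; 0.6 F_y A_gv = 144 kN → shear rupture governs the shear term.
R_n = 123.8 + 1.0 × 430 × 136 / 1000 = 182.3 kN.
Design strength φR_n = 0.75 × 182.3 = 137 kN.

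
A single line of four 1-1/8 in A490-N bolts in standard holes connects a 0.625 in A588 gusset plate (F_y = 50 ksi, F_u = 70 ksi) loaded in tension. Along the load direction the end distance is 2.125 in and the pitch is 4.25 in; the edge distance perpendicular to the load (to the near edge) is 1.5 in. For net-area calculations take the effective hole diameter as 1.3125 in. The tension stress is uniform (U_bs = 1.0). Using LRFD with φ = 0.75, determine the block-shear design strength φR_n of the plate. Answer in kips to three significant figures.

Shear plane L_v = 2.125 + 3·4.25 = 14.88 in; A_gv = 14.88 × 0.625 = 9.297 in².
A_nv = (14.88 − 3.5·1.3125) × 0.625 = 6.426 in².
A_nt = (1.5 − 0.5·1.3125) × 0.625 = 0.5273 in².
0.6 F_u A_nv = 269.9 kips; 0.6 F_y A_gv = 278.9 kips → shear rupture governs the shear term.
R_n = 269.9 + 1.0 × 70 × 0.5273 = 306.8 kips.
Design strength φR_n = 0.75 × 306.8 = 230 kips.

230 kips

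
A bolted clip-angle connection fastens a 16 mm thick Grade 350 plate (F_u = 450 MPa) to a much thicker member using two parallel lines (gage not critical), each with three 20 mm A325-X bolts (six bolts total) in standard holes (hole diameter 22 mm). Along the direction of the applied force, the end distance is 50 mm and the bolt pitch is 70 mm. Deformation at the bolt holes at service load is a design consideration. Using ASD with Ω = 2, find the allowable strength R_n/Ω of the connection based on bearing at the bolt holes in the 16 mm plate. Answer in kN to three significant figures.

Per bolt r_n = 1.2 l_c t F_u ≤ 2.4 d t F_u; upper limit = 2.4 × 20 × 16 × 450 / 1000 = 345.6 kN.
Edge bolt: l_c = 50 − 22/2 = 39 mm → 1.2 × 39 × 16 × 450 / 1000 = 337 → r_n = 337 kN.
Interior bolts: l_c = 70 − 22 = 48 mm → 1.2 × 48 × 16 × 450 / 1000 = 414.7 → r_n = 345.6 kN.
R_n = 2 × 337 + 4 × 345.6 = 2056 kN.
Allowable strength R_n/Ω = 2056 / 2 = 1030 kN.

1030 kN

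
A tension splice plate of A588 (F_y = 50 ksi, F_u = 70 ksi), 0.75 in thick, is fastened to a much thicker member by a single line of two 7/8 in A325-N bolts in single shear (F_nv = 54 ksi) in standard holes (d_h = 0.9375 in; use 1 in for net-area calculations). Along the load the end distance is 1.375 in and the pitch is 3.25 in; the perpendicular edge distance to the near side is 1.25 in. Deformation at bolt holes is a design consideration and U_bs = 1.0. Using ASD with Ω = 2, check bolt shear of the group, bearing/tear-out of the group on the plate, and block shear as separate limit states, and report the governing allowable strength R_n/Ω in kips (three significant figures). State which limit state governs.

Bolt shear: A_b = π·0.875²/4 = 0.6013 in²; R_n = 54 × 0.6013 × 2 × 1 = 64.94 kips → 64.94 / 2 = 32.5 kips.
Bearing: edge l_c = 0.9062, r_n = 57.09 kips; interior l_c = 2.312, r_n = 110.3 kips; R_n = 57.09 + 1·110.3 = 167.3 kips → 83.7 kips.
Block shear: A_gv = 3.469, A_nv = 2.344, A_nt = 0.5625 in²; R_n = min(0.6F_uA_nv, 0.6F_yA_gv) + U_bs·F_u·A_nt = 137.8 kips → 68.9 kips.
Bolt shear governs: 32.5 kips.

32.5 kips (bolt shear governs)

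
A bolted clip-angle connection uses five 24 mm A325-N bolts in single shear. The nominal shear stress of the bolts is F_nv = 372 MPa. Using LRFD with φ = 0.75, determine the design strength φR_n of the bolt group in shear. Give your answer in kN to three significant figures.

631 kN

A_b = π × 24² / 4 = 452.4 mm².
R_n = F_nv · A_b · n · n_s = 372 × 452.4 × 5 × 1 / 1000 = 841.4 kN.
Design strength φR_n = 0.75 × 841.4 = 631 kN.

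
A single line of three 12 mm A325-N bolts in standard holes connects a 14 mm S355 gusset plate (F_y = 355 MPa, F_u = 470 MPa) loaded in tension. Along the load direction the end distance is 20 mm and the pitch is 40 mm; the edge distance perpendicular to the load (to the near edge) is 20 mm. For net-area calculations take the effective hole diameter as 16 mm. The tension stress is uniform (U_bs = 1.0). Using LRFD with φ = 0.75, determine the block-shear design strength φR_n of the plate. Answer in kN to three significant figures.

Shear plane L_v = 20 + 2·40 = 100 mm; A_gv = 100 × 14 = 1400 mm².
A_nv = (100 − 2.5·16) × 14 = 840 mm².
A_nt = (20 − 0.5·16) × 14 = 168 mm².
0.6 F_u A_nv = 236.9 kN; 0.6 F_y A_gv = 298.2 kN → shear rupture governs the shear term.
R_n = 236.9 + 1.0 × 470 × 168 / 1000 = 315.8 kN.
Design strength φR_n = 0.75 × 315.8 = 237 kN.

237 kN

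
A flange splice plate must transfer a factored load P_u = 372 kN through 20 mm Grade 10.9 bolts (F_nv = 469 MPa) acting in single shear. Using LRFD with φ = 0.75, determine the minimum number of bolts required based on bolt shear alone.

4 bolts

A_b = π·20²/4 = 314.2 mm².
Per-bolt design strength φR_n = 0.75 × 469 × 314.2 × 1 / 1000 = 110.5 kN.
n ≥ 372 / 110.5 = 3.366 → use 4 bolts.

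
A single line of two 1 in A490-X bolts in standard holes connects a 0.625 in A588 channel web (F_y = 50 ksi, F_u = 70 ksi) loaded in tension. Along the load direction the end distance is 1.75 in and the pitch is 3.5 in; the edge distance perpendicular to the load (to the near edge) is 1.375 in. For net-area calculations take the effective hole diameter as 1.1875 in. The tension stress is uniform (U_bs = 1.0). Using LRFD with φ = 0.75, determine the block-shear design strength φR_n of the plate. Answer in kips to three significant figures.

93.9 kips

Shear plane L_v = 1.75 + 1·3.5 = 5.25 in; A_gv = 5.25 × 0.625 = 3.281 in².
A_nv = (5.25 − 1.5·1.1875) × 0.625 = 2.168 in².
A_nt = (1.375 − 0.5·1.1875) × 0.625 = 0.4883 in².
0.6 F_u A_nv = 91.05 kips; 0.6 F_y A_gv = 98.44 kips → shear rupture governs the shear term.
R_n = 91.05 + 1.0 × 70 × 0.4883 = 125.2 kips.
Design strength φR_n = 0.75 × 125.2 = 93.9 kips.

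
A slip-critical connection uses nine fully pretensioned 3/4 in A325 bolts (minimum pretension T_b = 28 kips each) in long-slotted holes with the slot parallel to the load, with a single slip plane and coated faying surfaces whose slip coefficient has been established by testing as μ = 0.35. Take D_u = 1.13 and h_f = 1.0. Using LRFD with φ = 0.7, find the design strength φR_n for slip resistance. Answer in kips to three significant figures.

69.8 kips

R_n = μ · D_u · h_f · T_b · n_s · n_b = 0.35 × 1.13 × 1.0 × 28 × 1 × 9 = 99.67 kips.
Design strength φR_n = 0.7 × 99.67 = 69.8 kips.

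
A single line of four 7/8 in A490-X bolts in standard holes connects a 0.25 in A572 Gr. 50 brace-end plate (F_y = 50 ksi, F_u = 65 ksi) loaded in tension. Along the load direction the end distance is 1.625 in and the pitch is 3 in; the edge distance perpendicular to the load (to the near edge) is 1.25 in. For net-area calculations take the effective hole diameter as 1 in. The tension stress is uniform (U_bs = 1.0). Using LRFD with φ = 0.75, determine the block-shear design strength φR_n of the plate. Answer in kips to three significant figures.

61.2 kips

Shear plane L_v = 1.625 + 3·3 = 10.62 in; A_gv = 10.62 × 0.25 = 2.656 in².
A_nv = (10.62 − 3.5·1) × 0.25 = 1.781 in².
A_nt = (1.25 − 0.5·1) × 0.25 = 0.1875 in².
0.6 F_u A_nv = 69.47 kips; 0.6 F_y A_gv = 79.69 kips → shear rupture governs the shear term.
R_n = 69.47 + 1.0 × 65 × 0.1875 = 81.66 kips.
Design strength φR_n = 0.75 × 81.66 = 61.2 kips.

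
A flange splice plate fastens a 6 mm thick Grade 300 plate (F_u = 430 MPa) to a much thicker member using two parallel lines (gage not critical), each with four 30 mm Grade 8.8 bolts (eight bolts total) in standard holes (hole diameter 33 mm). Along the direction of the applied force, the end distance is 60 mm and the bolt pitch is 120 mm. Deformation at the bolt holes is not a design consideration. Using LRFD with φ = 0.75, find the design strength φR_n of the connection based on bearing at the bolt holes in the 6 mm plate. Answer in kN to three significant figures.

1300 kN

Per bolt r_n = 1.5 l_c t F_u ≤ 3.0 d t F_u; upper limit = 3.0 × 30 × 6 × 430 / 1000 = 232.2 kN.
Edge bolt: l_c = 60 − 33/2 = 43.5 mm → 1.5 × 43.5 × 6 × 430 / 1000 = 168.3 → r_n = 168.3 kN.
Interior bolts: l_c = 120 − 33 = 87 mm → 1.5 × 87 × 6 × 430 / 1000 = 336.7 → r_n = 232.2 kN.
R_n = 2 × 168.3 + 6 × 232.2 = 1730 kN.
Design strength φR_n = 0.75 × 1730 = 1300 kN.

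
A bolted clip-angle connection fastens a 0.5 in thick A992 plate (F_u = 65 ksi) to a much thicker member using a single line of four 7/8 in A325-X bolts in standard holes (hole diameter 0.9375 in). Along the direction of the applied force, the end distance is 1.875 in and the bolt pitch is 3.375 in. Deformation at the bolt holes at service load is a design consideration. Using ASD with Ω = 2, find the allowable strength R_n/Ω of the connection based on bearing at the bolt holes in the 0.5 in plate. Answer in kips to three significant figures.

130 kips

Per bolt r_n = 1.2 l_c t F_u ≤ 2.4 d t F_u; upper limit = 2.4 × 0.875 × 0.5 × 65 = 68.25 kips.
Edge bolt: l_c = 1.875 − 0.9375/2 = 1.406 in → 1.2 × 1.406 × 0.5 × 65 = 54.84 → r_n = 54.84 kips.
Interior bolts: l_c = 3.375 − 0.9375 = 2.438 in → 1.2 × 2.438 × 0.5 × 65 = 95.06 → r_n = 68.25 kips.
R_n = 1 × 54.84 + 3 × 68.25 = 259.6 kips.
Allowable strength R_n/Ω = 259.6 / 2 = 130 kips.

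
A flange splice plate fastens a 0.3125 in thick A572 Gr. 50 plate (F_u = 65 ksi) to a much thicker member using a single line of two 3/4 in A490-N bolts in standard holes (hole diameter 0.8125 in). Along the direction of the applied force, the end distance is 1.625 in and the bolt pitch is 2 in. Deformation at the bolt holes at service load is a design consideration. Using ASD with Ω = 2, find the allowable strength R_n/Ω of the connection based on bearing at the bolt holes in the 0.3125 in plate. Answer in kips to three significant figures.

29.3 kips

Per bolt r_n = 1.2 l_c t F_u ≤ 2.4 d t F_u; upper limit = 2.4 × 0.75 × 0.3125 × 65 = 36.56 kips.
Edge bolt: l_c = 1.625 − 0.8125/2 = 1.219 in → 1.2 × 1.219 × 0.3125 × 65 = 29.71 → r_n = 29.71 kips.
Interior bolts: l_c = 2 − 0.8125 = 1.188 in → 1.2 × 1.188 × 0.3125 × 65 = 28.95 → r_n = 28.95 kips.
R_n = 1 × 29.71 + 1 × 28.95 = 58.65 kips.
Allowable strength R_n/Ω = 58.65 / 2 = 29.3 kips.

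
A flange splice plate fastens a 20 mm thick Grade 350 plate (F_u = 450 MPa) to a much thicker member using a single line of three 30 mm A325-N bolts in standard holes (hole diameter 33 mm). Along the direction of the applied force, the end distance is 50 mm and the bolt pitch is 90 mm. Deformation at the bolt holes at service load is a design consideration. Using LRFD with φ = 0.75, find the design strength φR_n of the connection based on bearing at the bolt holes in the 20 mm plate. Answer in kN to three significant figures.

Per bolt r_n = 1.2 l_c t F_u ≤ 2.4 d t F_u; upper limit = 2.4 × 30 × 20 × 450 / 1000 = 648 kN.
Edge bolt: l_c = 50 − 33/2 = 33.5 mm → 1.2 × 33.5 × 20 × 450 / 1000 = 361.8 → r_n = 361.8 kN.
Interior bolts: l_c = 90 − 33 = 57 mm → 1.2 × 57 × 20 × 450 / 1000 = 615.6 → r_n = 615.6 kN.
R_n = 1 × 361.8 + 2 × 615.6 = 1593 kN.
Design strength φR_n = 0.75 × 1593 = 1190 kN.

1190 kN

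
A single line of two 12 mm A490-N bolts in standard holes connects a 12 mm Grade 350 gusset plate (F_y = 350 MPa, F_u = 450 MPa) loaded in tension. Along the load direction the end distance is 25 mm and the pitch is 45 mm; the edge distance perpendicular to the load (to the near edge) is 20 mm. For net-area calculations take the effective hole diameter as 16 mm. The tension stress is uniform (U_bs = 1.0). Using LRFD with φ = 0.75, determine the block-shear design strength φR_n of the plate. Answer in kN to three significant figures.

160 kN

Shear plane L_v = 25 + 1·45 = 70 mm; A_gv = 70 × 12 = 840 mm².
A_nv = (70 − 1.5·16) × 12 = 552 mm².
A_nt = (20 − 0.5·16) × 12 = 144 mm².
0.6 F_u A_nv = 149 kN; 0.6 F_y A_gv = 176.4 kN → shear rupture governs the shear term.
R_n = 149 + 1.0 × 450 × 144 / 1000 = 213.8 kN.
Design strength φR_n = 0.75 × 213.8 = 160 kN.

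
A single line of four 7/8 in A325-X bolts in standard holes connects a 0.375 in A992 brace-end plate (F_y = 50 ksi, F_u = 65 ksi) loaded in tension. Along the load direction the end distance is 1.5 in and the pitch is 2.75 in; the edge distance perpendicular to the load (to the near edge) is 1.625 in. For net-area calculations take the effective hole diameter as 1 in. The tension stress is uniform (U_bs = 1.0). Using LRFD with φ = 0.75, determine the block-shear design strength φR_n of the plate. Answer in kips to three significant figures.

Shear plane L_v = 1.5 + 3·2.75 = 9.75 in; A_gv = 9.75 × 0.375 = 3.656 in².
A_nv = (9.75 − 3.5·1) × 0.375 = 2.344 in².
A_nt = (1.625 − 0.5·1) × 0.375 = 0.4219 in².
0.6 F_u A_nv = 91.41 kips; 0.6 F_y A_gv = 109.7 kips → shear rupture governs the shear term.
R_n = 91.41 + 1.0 × 65 × 0.4219 = 118.8 kips.
Design strength φR_n = 0.75 × 118.8 = 89.1 kips.

89.1 kips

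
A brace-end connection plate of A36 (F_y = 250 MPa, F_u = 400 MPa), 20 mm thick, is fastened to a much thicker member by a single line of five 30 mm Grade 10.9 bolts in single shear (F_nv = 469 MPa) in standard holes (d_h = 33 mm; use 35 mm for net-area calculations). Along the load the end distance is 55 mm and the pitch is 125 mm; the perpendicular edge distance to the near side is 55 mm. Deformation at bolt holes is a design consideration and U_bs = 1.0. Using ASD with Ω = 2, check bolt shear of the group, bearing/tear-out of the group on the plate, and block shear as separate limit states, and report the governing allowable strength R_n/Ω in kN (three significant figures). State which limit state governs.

829 kN (bolt shear governs)

Bolt shear: A_b = π·30²/4 = 706.9 mm²; R_n = 469 × 706.9 × 5 × 1 / 1000 = 1658 kN → 1658 / 2 = 829 kN.
Bearing: edge l_c = 38.5, r_n = 369.6 kN; interior l_c = 92, r_n = 576 kN; R_n = 369.6 + 4·576 = 2674 kN → 1340 kN.
Block shear: A_gv = 11100, A_nv = 7950, A_nt = 750 mm²; R_n = min(0.6F_uA_nv, 0.6F_yA_gv) + U_bs·F_u·A_nt = 1965 kN → 982 kN.
Bolt shear governs: 829 kN.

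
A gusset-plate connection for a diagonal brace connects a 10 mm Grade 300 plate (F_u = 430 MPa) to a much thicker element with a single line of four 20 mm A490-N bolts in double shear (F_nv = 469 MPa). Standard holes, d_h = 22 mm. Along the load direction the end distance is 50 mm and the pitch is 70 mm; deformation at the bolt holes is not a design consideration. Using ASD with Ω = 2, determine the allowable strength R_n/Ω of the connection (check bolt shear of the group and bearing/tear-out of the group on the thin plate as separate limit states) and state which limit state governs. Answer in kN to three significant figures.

Bolt shear: A_b = π·20²/4 = 314.2 mm²; R_n = 469 × 314.2 × 4 × 2 / 1000 = 1179 kN → 1179 / 2 = 589 kN.
Bearing (1.5 l_c t F_u ≤ 3.0 d t F_u): upper limit = 3.0·20·10·430 / 1000 = 258 kN.
  Edge l_c = 50 − 22/2 = 39 → r_n = 251.6 kN; interior l_c = 70 − 22 = 48 → r_n = 258 kN.
  R_n,bearing = 1·251.6 + 3·258 = 1026 kN → 1026 / 2 = 513 kN.
Bearing governs: 513 kN.

513 kN (bearing governs)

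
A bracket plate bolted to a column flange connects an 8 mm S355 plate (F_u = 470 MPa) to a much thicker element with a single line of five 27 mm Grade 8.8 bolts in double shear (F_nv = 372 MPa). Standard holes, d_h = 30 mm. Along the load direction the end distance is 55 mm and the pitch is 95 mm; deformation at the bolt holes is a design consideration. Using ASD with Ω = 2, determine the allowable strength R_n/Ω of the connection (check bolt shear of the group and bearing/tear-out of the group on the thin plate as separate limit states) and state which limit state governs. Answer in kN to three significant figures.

Bolt shear: A_b = π·27²/4 = 572.6 mm²; R_n = 372 × 572.6 × 5 × 2 / 1000 = 2130 kN → 2130 / 2 = 1060 kN.
Bearing (1.2 l_c t F_u ≤ 2.4 d t F_u): upper limit = 2.4·27·8·470 / 1000 = 243.6 kN.
  Edge l_c = 55 − 30/2 = 40 → r_n = 180.5 kN; interior l_c = 95 − 30 = 65 → r_n = 243.6 kN.
  R_n,bearing = 1·180.5 + 4·243.6 = 1155 kN → 1155 / 2 = 578 kN.
Bearing governs: 578 kN.

578 kN (bearing governs)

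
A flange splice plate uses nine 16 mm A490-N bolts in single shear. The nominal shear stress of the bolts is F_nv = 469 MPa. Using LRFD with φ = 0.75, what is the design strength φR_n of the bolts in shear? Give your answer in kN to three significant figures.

637 kN

A_b = π × 16² / 4 = 201.1 mm².
R_n = F_nv · A_b · n · n_s = 469 × 201.1 × 9 × 1 / 1000 = 848.7 kN.
Design strength φR_n = 0.75 × 848.7 = 637 kN.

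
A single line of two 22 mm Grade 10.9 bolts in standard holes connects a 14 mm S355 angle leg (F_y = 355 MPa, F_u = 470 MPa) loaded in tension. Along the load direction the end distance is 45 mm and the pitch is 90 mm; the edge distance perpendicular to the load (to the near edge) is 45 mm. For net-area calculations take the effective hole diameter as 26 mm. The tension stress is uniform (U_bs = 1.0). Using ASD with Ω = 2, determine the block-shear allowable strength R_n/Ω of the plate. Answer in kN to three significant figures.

295 kN

Shear plane L_v = 45 + 1·90 = 135 mm; A_gv = 135 × 14 = 1890 mm².
A_nv = (135 − 1.5·26) × 14 = 1344 mm².
A_nt = (45 − 0.5·26) × 14 = 448 mm².
0.6 F_u A_nv = 379 kN; 0.6 F_y A_gv = 402.6 kN → shear rupture governs the shear term.
R_n = 379 + 1.0 × 470 × 448 / 1000 = 589.6 kN.
Allowable strength R_n/Ω = 589.6 / 2 = 295 kN.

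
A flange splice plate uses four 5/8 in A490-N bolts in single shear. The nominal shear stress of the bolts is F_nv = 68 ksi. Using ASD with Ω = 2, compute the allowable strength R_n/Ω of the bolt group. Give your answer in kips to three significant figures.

41.7 kips

A_b = π × 0.625² / 4 = 0.3068 in².
R_n = F_nv · A_b · n · n_s = 68 × 0.3068 × 4 × 1 = 83.45 kips.
Allowable strength R_n/Ω = 83.45 / 2 = 41.7 kips.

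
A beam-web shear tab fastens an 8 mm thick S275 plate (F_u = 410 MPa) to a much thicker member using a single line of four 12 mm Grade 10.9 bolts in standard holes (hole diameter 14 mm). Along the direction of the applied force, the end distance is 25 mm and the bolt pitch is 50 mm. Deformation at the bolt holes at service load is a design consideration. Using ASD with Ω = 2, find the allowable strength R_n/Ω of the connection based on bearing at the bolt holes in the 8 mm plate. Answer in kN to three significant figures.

177 kN

Per bolt r_n = 1.2 l_c t F_u ≤ 2.4 d t F_u; upper limit = 2.4 × 12 × 8 × 410 / 1000 = 94.46 kN.
Edge bolt: l_c = 25 − 14/2 = 18 mm → 1.2 × 18 × 8 × 410 / 1000 = 70.85 → r_n = 70.85 kN.
Interior bolts: l_c = 50 − 14 = 36 mm → 1.2 × 36 × 8 × 410 / 1000 = 141.7 → r_n = 94.46 kN.
R_n = 1 × 70.85 + 3 × 94.46 = 354.2 kN.
Allowable strength R_n/Ω = 354.2 / 2 = 177 kN.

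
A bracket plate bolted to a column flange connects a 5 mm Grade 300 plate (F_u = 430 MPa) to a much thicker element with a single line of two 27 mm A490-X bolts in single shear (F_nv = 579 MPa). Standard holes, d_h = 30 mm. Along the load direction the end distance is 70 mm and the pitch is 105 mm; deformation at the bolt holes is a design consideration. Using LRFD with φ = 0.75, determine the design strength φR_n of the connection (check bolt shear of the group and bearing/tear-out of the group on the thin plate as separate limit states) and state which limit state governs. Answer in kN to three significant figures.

Bolt shear: A_b = π·27²/4 = 572.6 mm²; R_n = 579 × 572.6 × 2 × 1 / 1000 = 663 kN → 0.75 × 663 = 497 kN.
Bearing (1.2 l_c t F_u ≤ 2.4 d t F_u): upper limit = 2.4·27·5·430 / 1000 = 139.3 kN.
  Edge l_c = 70 − 30/2 = 55 → r_n = 139.3 kN; interior l_c = 105 − 30 = 75 → r_n = 139.3 kN.
  R_n,bearing = 1·139.3 + 1·139.3 = 278.6 kN → 0.75 × 278.6 = 209 kN.
Bearing governs: 209 kN.

209 kN (bearing governs)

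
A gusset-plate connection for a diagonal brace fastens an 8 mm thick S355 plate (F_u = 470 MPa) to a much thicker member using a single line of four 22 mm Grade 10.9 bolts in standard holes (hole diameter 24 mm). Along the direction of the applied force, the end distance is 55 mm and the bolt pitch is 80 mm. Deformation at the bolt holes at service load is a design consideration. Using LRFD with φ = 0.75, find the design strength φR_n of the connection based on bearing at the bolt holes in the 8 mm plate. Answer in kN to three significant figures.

Per bolt r_n = 1.2 l_c t F_u ≤ 2.4 d t F_u; upper limit = 2.4 × 22 × 8 × 470 / 1000 = 198.5 kN.
Edge bolt: l_c = 55 − 24/2 = 43 mm → 1.2 × 43 × 8 × 470 / 1000 = 194 → r_n = 194 kN.
Interior bolts: l_c = 80 − 24 = 56 mm → 1.2 × 56 × 8 × 470 / 1000 = 252.7 → r_n = 198.5 kN.
R_n = 1 × 194 + 3 × 198.5 = 789.6 kN.
Design strength φR_n = 0.75 × 789.6 = 592 kN.

592 kN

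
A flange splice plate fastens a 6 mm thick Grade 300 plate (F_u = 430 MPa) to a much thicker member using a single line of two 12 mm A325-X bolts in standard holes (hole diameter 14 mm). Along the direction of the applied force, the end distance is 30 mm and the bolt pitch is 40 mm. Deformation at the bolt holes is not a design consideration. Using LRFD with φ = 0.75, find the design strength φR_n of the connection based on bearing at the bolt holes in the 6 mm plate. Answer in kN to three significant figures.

Per bolt r_n = 1.5 l_c t F_u ≤ 3.0 d t F_u; upper limit = 3.0 × 12 × 6 × 430 / 1000 = 92.88 kN.
Edge bolt: l_c = 30 − 14/2 = 23 mm → 1.5 × 23 × 6 × 430 / 1000 = 89.01 → r_n = 89.01 kN.
Interior bolts: l_c = 40 − 14 = 26 mm → 1.5 × 26 × 6 × 430 / 1000 = 100.6 → r_n = 92.88 kN.
R_n = 1 × 89.01 + 1 × 92.88 = 181.9 kN.
Design strength φR_n = 0.75 × 181.9 = 136 kN.

136 kN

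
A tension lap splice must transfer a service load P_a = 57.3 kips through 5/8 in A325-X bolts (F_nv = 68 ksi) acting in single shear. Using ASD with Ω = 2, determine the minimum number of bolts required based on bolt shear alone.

A_b = π·0.625²/4 = 0.3068 in².
Per-bolt allowable strength R_n/Ω = 68 × 0.3068 × 1 / 2 = 10.43 kips.
n ≥ 57.3 / 10.43 = 5.493 → use 6 bolts.

6 bolts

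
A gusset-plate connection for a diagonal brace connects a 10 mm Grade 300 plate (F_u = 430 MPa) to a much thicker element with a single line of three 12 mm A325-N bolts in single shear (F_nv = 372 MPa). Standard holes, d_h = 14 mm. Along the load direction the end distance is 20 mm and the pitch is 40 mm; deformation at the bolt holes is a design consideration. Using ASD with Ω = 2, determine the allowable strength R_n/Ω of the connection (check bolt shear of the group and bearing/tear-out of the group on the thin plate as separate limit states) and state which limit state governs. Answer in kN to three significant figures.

Bolt shear: A_b = π·12²/4 = 113.1 mm²; R_n = 372 × 113.1 × 3 × 1 / 1000 = 126.2 kN → 126.2 / 2 = 63.1 kN.
Bearing (1.2 l_c t F_u ≤ 2.4 d t F_u): upper limit = 2.4·12·10·430 / 1000 = 123.8 kN.
  Edge l_c = 20 − 14/2 = 13 → r_n = 67.08 kN; interior l_c = 40 − 14 = 26 → r_n = 123.8 kN.
  R_n,bearing = 1·67.08 + 2·123.8 = 314.8 kN → 314.8 / 2 = 157 kN.
Bolt shear governs: 63.1 kN.

63.1 kN (bolt shear governs)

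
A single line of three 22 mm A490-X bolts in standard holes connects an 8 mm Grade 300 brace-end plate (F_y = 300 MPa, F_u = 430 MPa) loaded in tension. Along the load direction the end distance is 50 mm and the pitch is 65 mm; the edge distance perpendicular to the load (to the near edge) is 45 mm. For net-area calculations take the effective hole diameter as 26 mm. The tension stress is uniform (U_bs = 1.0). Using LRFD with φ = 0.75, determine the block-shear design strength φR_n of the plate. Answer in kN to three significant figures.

261 kN

Shear plane L_v = 50 + 2·65 = 180 mm; A_gv = 180 × 8 = 1440 mm².
A_nv = (180 − 2.5·26) × 8 = 920 mm².
A_nt = (45 − 0.5·26) × 8 = 256 mm².
0.6 F_u A_nv = 237.4 kN; 0.6 F_y A_gv = 259.2 kN → shear rupture governs the shear term.
R_n = 237.4 + 1.0 × 430 × 256 / 1000 = 347.4 kN.
Design strength φR_n = 0.75 × 347.4 = 261 kN.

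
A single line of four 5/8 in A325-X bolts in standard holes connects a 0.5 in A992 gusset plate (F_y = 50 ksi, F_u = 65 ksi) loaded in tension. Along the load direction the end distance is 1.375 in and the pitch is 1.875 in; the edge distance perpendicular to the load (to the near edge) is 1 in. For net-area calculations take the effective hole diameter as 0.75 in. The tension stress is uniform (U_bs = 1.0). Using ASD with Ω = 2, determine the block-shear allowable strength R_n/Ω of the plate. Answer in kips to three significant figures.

Shear plane L_v = 1.375 + 3·1.875 = 7 in; A_gv = 7 × 0.5 = 3.5 in².
A_nv = (7 − 3.5·0.75) × 0.5 = 2.188 in².
A_nt = (1 − 0.5·0.75) × 0.5 = 0.3125 in².
0.6 F_u A_nv = 85.31 kips; 0.6 F_y A_gv = 105 kips → shear rupture governs the shear term.
R_n = 85.31 + 1.0 × 65 × 0.3125 = 105.6 kips.
Allowable strength R_n/Ω = 105.6 / 2 = 52.8 kips.

52.8 kips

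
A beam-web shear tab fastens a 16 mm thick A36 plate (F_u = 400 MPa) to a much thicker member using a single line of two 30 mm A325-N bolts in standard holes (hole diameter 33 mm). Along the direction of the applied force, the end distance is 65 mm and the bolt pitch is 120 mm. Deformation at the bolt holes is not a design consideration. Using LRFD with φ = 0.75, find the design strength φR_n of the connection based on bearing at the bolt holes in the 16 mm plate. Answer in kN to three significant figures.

Per bolt r_n = 1.5 l_c t F_u ≤ 3.0 d t F_u; upper limit = 3.0 × 30 × 16 × 400 / 1000 = 576 kN.
Edge bolt: l_c = 65 − 33/2 = 48.5 mm → 1.5 × 48.5 × 16 × 400 / 1000 = 465.6 → r_n = 465.6 kN.
Interior bolts: l_c = 120 − 33 = 87 mm → 1.5 × 87 × 16 × 400 / 1000 = 835.2 → r_n = 576 kN.
R_n = 1 × 465.6 + 1 × 576 = 1042 kN.
Design strength φR_n = 0.75 × 1042 = 781 kN.

781 kN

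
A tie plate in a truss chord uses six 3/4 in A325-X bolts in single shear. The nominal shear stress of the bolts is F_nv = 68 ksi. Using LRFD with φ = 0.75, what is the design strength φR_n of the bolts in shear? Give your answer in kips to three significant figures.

A_b = π × 0.75² / 4 = 0.4418 in².
R_n = F_nv · A_b · n · n_s = 68 × 0.4418 × 6 × 1 = 180.2 kips.
Design strength φR_n = 0.75 × 180.2 = 135 kips.

135 kips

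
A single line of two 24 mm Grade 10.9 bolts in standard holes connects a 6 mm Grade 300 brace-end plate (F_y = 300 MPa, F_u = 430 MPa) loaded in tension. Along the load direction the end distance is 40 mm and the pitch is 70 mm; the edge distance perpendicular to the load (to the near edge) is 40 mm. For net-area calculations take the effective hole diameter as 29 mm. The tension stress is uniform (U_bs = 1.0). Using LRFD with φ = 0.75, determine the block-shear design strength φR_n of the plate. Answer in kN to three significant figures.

Shear plane L_v = 40 + 1·70 = 110 mm; A_gv = 110 × 6 = 660 mm².
A_nv = (110 − 1.5·29) × 6 = 399 mm².
A_nt = (40 − 0.5·29) × 6 = 153 mm².
0.6 F_u A_nv = 102.9 kN; 0.6 F_y A_gv = 118.8 kN → shear rupture governs the shear term.
R_n = 102.9 + 1.0 × 430 × 153 / 1000 = 168.7 kN.
Design strength φR_n = 0.75 × 168.7 = 127 kN.

127 kN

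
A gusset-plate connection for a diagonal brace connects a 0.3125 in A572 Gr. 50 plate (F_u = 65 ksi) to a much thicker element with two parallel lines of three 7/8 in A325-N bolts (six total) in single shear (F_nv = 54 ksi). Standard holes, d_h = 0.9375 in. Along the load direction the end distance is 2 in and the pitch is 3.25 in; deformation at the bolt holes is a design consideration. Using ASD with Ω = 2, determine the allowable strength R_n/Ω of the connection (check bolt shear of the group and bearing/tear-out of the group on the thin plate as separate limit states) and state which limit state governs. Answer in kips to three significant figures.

97.4 kips (bolt shear governs)

Bolt shear: A_b = π·0.875²/4 = 0.6013 in²; R_n = 54 × 0.6013 × 6 × 1 = 194.8 kips → 194.8 / 2 = 97.4 kips.
Bearing (1.2 l_c t F_u ≤ 2.4 d t F_u): upper limit = 2.4·0.875·0.3125·65 = 42.66 kips.
  Edge l_c = 2 − 0.9375/2 = 1.531 → r_n = 37.32 kips; interior l_c = 3.25 − 0.9375 = 2.312 → r_n = 42.66 kips.
  R_n,bearing = 2·37.32 + 4·42.66 = 245.3 kips → 245.3 / 2 = 123 kips.
Bolt shear governs: 97.4 kips.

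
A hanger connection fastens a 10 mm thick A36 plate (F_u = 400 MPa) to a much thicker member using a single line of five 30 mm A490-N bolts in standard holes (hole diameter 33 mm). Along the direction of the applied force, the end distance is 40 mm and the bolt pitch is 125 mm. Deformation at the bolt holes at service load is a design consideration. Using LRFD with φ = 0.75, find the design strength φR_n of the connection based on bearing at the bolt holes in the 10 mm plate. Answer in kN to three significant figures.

Per bolt r_n = 1.2 l_c t F_u ≤ 2.4 d t F_u; upper limit = 2.4 × 30 × 10 × 400 / 1000 = 288 kN.
Edge bolt: l_c = 40 − 33/2 = 23.5 mm → 1.2 × 23.5 × 10 × 400 / 1000 = 112.8 → r_n = 112.8 kN.
Interior bolts: l_c = 125 − 33 = 92 mm → 1.2 × 92 × 10 × 400 / 1000 = 441.6 → r_n = 288 kN.
R_n = 1 × 112.8 + 4 × 288 = 1265 kN.
Design strength φR_n = 0.75 × 1265 = 949 kN.

949 kN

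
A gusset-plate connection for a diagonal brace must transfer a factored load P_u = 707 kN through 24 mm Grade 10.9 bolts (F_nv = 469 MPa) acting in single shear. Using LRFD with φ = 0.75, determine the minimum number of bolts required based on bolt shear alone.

5 bolts

A_b = π·24²/4 = 452.4 mm².
Per-bolt design strength φR_n = 0.75 × 469 × 452.4 × 1 / 1000 = 159.1 kN.
n ≥ 707 / 159.1 = 4.443 → use 5 bolts.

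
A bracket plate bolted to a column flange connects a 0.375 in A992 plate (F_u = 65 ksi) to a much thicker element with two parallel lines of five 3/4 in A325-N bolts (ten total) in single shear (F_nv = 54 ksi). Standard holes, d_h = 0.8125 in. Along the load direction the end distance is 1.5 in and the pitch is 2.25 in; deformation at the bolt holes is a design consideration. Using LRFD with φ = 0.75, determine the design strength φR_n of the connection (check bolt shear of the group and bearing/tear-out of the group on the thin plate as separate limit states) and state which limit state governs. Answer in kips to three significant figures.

179 kips (bolt shear governs)

Bolt shear: A_b = π·0.75²/4 = 0.4418 in²; R_n = 54 × 0.4418 × 10 × 1 = 238.6 kips → 0.75 × 238.6 = 179 kips.
Bearing (1.2 l_c t F_u ≤ 2.4 d t F_u): upper limit = 2.4·0.75·0.375·65 = 43.87 kips.
  Edge l_c = 1.5 − 0.8125/2 = 1.094 → r_n = 31.99 kips; interior l_c = 2.25 − 0.8125 = 1.438 → r_n = 42.05 kips.
  R_n,bearing = 2·31.99 + 8·42.05 = 400.4 kips → 0.75 × 400.4 = 300 kips.
Bolt shear governs: 179 kips.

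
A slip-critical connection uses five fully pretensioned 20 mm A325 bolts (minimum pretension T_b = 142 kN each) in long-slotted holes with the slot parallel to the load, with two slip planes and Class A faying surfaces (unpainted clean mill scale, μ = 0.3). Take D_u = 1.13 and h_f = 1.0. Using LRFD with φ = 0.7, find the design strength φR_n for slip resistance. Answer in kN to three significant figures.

337 kN

R_n = μ · D_u · h_f · T_b · n_s · n_b = 0.3 × 1.13 × 1.0 × 142 × 2 × 5 = 481.4 kN.
Design strength φR_n = 0.7 × 481.4 = 337 kN.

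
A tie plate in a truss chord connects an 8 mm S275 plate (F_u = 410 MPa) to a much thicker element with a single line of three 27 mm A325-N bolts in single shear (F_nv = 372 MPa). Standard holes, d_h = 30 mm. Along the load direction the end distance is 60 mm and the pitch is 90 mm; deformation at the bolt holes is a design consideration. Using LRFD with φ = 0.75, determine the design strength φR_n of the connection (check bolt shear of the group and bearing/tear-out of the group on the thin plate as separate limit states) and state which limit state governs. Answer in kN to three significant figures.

Bolt shear: A_b = π·27²/4 = 572.6 mm²; R_n = 372 × 572.6 × 3 × 1 / 1000 = 639 kN → 0.75 × 639 = 479 kN.
Bearing (1.2 l_c t F_u ≤ 2.4 d t F_u): upper limit = 2.4·27·8·410 / 1000 = 212.5 kN.
  Edge l_c = 60 − 30/2 = 45 → r_n = 177.1 kN; interior l_c = 90 − 30 = 60 → r_n = 212.5 kN.
  R_n,bearing = 1·177.1 + 2·212.5 = 602.2 kN → 0.75 × 602.2 = 452 kN.
Bearing governs: 452 kN.

452 kN (bearing governs)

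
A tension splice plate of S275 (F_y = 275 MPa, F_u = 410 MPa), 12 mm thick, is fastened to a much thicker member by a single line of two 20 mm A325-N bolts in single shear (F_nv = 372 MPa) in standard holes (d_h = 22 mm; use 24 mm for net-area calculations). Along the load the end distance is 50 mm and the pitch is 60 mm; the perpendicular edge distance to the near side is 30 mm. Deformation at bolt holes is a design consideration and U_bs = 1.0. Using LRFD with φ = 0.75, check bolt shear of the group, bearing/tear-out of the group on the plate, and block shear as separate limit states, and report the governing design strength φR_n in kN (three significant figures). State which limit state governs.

175 kN (bolt shear governs)

Bolt shear: A_b = π·20²/4 = 314.2 mm²; R_n = 372 × 314.2 × 2 × 1 / 1000 = 233.7 kN → 0.75 × 233.7 = 175 kN.
Bearing: edge l_c = 39, r_n = 230.3 kN; interior l_c = 38, r_n = 224.4 kN; R_n = 230.3 + 1·224.4 = 454.6 kN → 341 kN.
Block shear: A_gv = 1320, A_nv = 888, A_nt = 216 mm²; R_n = min(0.6F_uA_nv, 0.6F_yA_gv) + U_bs·F_u·A_nt = 306.4 kN → 230 kN.
Bolt shear governs: 175 kN.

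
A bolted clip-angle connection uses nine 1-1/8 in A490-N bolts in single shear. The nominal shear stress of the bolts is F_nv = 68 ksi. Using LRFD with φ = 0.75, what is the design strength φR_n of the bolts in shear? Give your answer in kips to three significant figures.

456 kips

A_b = π × 1.125² / 4 = 0.994 in².
R_n = F_nv · A_b · n · n_s = 68 × 0.994 × 9 × 1 = 608.3 kips.
Design strength φR_n = 0.75 × 608.3 = 456 kips.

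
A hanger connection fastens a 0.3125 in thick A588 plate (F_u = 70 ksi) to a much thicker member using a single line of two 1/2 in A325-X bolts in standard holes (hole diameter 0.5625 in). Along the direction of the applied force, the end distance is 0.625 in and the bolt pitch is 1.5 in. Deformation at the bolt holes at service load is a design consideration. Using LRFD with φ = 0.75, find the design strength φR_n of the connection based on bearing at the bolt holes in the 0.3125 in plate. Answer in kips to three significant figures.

25.2 kips

Per bolt r_n = 1.2 l_c t F_u ≤ 2.4 d t F_u; upper limit = 2.4 × 0.5 × 0.3125 × 70 = 26.25 kips.
Edge bolt: l_c = 0.625 − 0.5625/2 = 0.3438 in → 1.2 × 0.3438 × 0.3125 × 70 = 9.023 → r_n = 9.023 kips.
Interior bolts: l_c = 1.5 − 0.5625 = 0.9375 in → 1.2 × 0.9375 × 0.3125 × 70 = 24.61 → r_n = 24.61 kips.
R_n = 1 × 9.023 + 1 × 24.61 = 33.63 kips.
Design strength φR_n = 0.75 × 33.63 = 25.2 kips.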